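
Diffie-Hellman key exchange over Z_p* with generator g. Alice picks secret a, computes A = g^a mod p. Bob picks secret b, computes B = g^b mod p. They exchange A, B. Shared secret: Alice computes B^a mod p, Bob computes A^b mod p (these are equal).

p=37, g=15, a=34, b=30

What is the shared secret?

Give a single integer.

A = 15^34 mod 37  (bits of 34 = 100010)
  bit 0 = 1: r = r^2 * 15 mod 37 = 1^2 * 15 = 1*15 = 15
  bit 1 = 0: r = r^2 mod 37 = 15^2 = 3
  bit 2 = 0: r = r^2 mod 37 = 3^2 = 9
  bit 3 = 0: r = r^2 mod 37 = 9^2 = 7
  bit 4 = 1: r = r^2 * 15 mod 37 = 7^2 * 15 = 12*15 = 32
  bit 5 = 0: r = r^2 mod 37 = 32^2 = 25
  -> A = 25
B = 15^30 mod 37  (bits of 30 = 11110)
  bit 0 = 1: r = r^2 * 15 mod 37 = 1^2 * 15 = 1*15 = 15
  bit 1 = 1: r = r^2 * 15 mod 37 = 15^2 * 15 = 3*15 = 8
  bit 2 = 1: r = r^2 * 15 mod 37 = 8^2 * 15 = 27*15 = 35
  bit 3 = 1: r = r^2 * 15 mod 37 = 35^2 * 15 = 4*15 = 23
  bit 4 = 0: r = r^2 mod 37 = 23^2 = 11
  -> B = 11
s = B^a = 11^34 mod 37  (bits of 34 = 100010)
  bit 0 = 1: r = r^2 * 11 mod 37 = 1^2 * 11 = 1*11 = 11
  bit 1 = 0: r = r^2 mod 37 = 11^2 = 10
  bit 2 = 0: r = r^2 mod 37 = 10^2 = 26
  bit 3 = 0: r = r^2 mod 37 = 26^2 = 10
  bit 4 = 1: r = r^2 * 11 mod 37 = 10^2 * 11 = 26*11 = 27
  bit 5 = 0: r = r^2 mod 37 = 27^2 = 26
  -> s = B^a = 26

Answer: 26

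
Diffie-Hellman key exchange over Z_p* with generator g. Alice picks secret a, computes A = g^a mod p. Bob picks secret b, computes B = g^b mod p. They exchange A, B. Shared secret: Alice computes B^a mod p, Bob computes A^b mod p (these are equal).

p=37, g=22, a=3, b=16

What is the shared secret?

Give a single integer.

A = 22^3 mod 37  (bits of 3 = 11)
  bit 0 = 1: r = r^2 * 22 mod 37 = 1^2 * 22 = 1*22 = 22
  bit 1 = 1: r = r^2 * 22 mod 37 = 22^2 * 22 = 3*22 = 29
  -> A = 29
B = 22^16 mod 37  (bits of 16 = 10000)
  bit 0 = 1: r = r^2 * 22 mod 37 = 1^2 * 22 = 1*22 = 22
  bit 1 = 0: r = r^2 mod 37 = 22^2 = 3
  bit 2 = 0: r = r^2 mod 37 = 3^2 = 9
  bit 3 = 0: r = r^2 mod 37 = 9^2 = 7
  bit 4 = 0: r = r^2 mod 37 = 7^2 = 12
  -> B = 12
s = B^a = 12^3 mod 37  (bits of 3 = 11)
  bit 0 = 1: r = r^2 * 12 mod 37 = 1^2 * 12 = 1*12 = 12
  bit 1 = 1: r = r^2 * 12 mod 37 = 12^2 * 12 = 33*12 = 26
  -> s = B^a = 26

Answer: 26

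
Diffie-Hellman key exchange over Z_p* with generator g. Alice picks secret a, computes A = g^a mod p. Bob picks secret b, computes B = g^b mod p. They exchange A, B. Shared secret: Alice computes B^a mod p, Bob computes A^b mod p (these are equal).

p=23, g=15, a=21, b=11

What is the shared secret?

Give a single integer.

A = 15^21 mod 23  (bits of 21 = 10101)
  bit 0 = 1: r = r^2 * 15 mod 23 = 1^2 * 15 = 1*15 = 15
  bit 1 = 0: r = r^2 mod 23 = 15^2 = 18
  bit 2 = 1: r = r^2 * 15 mod 23 = 18^2 * 15 = 2*15 = 7
  bit 3 = 0: r = r^2 mod 23 = 7^2 = 3
  bit 4 = 1: r = r^2 * 15 mod 23 = 3^2 * 15 = 9*15 = 20
  -> A = 20
B = 15^11 mod 23  (bits of 11 = 1011)
  bit 0 = 1: r = r^2 * 15 mod 23 = 1^2 * 15 = 1*15 = 15
  bit 1 = 0: r = r^2 mod 23 = 15^2 = 18
  bit 2 = 1: r = r^2 * 15 mod 23 = 18^2 * 15 = 2*15 = 7
  bit 3 = 1: r = r^2 * 15 mod 23 = 7^2 * 15 = 3*15 = 22
  -> B = 22
s = B^a = 22^21 mod 23  (bits of 21 = 10101)
  bit 0 = 1: r = r^2 * 22 mod 23 = 1^2 * 22 = 1*22 = 22
  bit 1 = 0: r = r^2 mod 23 = 22^2 = 1
  bit 2 = 1: r = r^2 * 22 mod 23 = 1^2 * 22 = 1*22 = 22
  bit 3 = 0: r = r^2 mod 23 = 22^2 = 1
  bit 4 = 1: r = r^2 * 22 mod 23 = 1^2 * 22 = 1*22 = 22
  -> s = B^a = 22

Answer: 22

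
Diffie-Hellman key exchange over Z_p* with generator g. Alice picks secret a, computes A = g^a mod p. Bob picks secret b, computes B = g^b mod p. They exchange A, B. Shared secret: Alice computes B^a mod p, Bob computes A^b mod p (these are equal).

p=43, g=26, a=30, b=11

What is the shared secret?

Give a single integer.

A = 26^30 mod 43  (bits of 30 = 11110)
  bit 0 = 1: r = r^2 * 26 mod 43 = 1^2 * 26 = 1*26 = 26
  bit 1 = 1: r = r^2 * 26 mod 43 = 26^2 * 26 = 31*26 = 32
  bit 2 = 1: r = r^2 * 26 mod 43 = 32^2 * 26 = 35*26 = 7
  bit 3 = 1: r = r^2 * 26 mod 43 = 7^2 * 26 = 6*26 = 27
  bit 4 = 0: r = r^2 mod 43 = 27^2 = 41
  -> A = 41
B = 26^11 mod 43  (bits of 11 = 1011)
  bit 0 = 1: r = r^2 * 26 mod 43 = 1^2 * 26 = 1*26 = 26
  bit 1 = 0: r = r^2 mod 43 = 26^2 = 31
  bit 2 = 1: r = r^2 * 26 mod 43 = 31^2 * 26 = 15*26 = 3
  bit 3 = 1: r = r^2 * 26 mod 43 = 3^2 * 26 = 9*26 = 19
  -> B = 19
s = B^a = 19^30 mod 43  (bits of 30 = 11110)
  bit 0 = 1: r = r^2 * 19 mod 43 = 1^2 * 19 = 1*19 = 19
  bit 1 = 1: r = r^2 * 19 mod 43 = 19^2 * 19 = 17*19 = 22
  bit 2 = 1: r = r^2 * 19 mod 43 = 22^2 * 19 = 11*19 = 37
  bit 3 = 1: r = r^2 * 19 mod 43 = 37^2 * 19 = 36*19 = 39
  bit 4 = 0: r = r^2 mod 43 = 39^2 = 16
  -> s = B^a = 16

Answer: 16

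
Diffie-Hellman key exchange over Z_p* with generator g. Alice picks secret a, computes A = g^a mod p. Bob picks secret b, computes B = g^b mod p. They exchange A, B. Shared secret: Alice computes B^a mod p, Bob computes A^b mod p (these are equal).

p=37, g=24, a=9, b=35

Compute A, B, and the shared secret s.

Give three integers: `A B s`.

A = 24^9 mod 37  (bits of 9 = 1001)
  bit 0 = 1: r = r^2 * 24 mod 37 = 1^2 * 24 = 1*24 = 24
  bit 1 = 0: r = r^2 mod 37 = 24^2 = 21
  bit 2 = 0: r = r^2 mod 37 = 21^2 = 34
  bit 3 = 1: r = r^2 * 24 mod 37 = 34^2 * 24 = 9*24 = 31
  -> A = 31
B = 24^35 mod 37  (bits of 35 = 100011)
  bit 0 = 1: r = r^2 * 24 mod 37 = 1^2 * 24 = 1*24 = 24
  bit 1 = 0: r = r^2 mod 37 = 24^2 = 21
  bit 2 = 0: r = r^2 mod 37 = 21^2 = 34
  bit 3 = 0: r = r^2 mod 37 = 34^2 = 9
  bit 4 = 1: r = r^2 * 24 mod 37 = 9^2 * 24 = 7*24 = 20
  bit 5 = 1: r = r^2 * 24 mod 37 = 20^2 * 24 = 30*24 = 17
  -> B = 17
s = B^a = 17^9 mod 37  (bits of 9 = 1001)
  bit 0 = 1: r = r^2 * 17 mod 37 = 1^2 * 17 = 1*17 = 17
  bit 1 = 0: r = r^2 mod 37 = 17^2 = 30
  bit 2 = 0: r = r^2 mod 37 = 30^2 = 12
  bit 3 = 1: r = r^2 * 17 mod 37 = 12^2 * 17 = 33*17 = 6
  -> s = B^a = 6

Answer: 31 17 6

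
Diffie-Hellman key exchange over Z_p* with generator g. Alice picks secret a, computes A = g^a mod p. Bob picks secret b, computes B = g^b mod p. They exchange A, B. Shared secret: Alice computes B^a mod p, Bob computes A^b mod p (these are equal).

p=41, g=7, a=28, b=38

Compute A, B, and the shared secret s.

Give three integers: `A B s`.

A = 7^28 mod 41  (bits of 28 = 11100)
  bit 0 = 1: r = r^2 * 7 mod 41 = 1^2 * 7 = 1*7 = 7
  bit 1 = 1: r = r^2 * 7 mod 41 = 7^2 * 7 = 8*7 = 15
  bit 2 = 1: r = r^2 * 7 mod 41 = 15^2 * 7 = 20*7 = 17
  bit 3 = 0: r = r^2 mod 41 = 17^2 = 2
  bit 4 = 0: r = r^2 mod 41 = 2^2 = 4
  -> A = 4
B = 7^38 mod 41  (bits of 38 = 100110)
  bit 0 = 1: r = r^2 * 7 mod 41 = 1^2 * 7 = 1*7 = 7
  bit 1 = 0: r = r^2 mod 41 = 7^2 = 8
  bit 2 = 0: r = r^2 mod 41 = 8^2 = 23
  bit 3 = 1: r = r^2 * 7 mod 41 = 23^2 * 7 = 37*7 = 13
  bit 4 = 1: r = r^2 * 7 mod 41 = 13^2 * 7 = 5*7 = 35
  bit 5 = 0: r = r^2 mod 41 = 35^2 = 36
  -> B = 36
s = B^a = 36^28 mod 41  (bits of 28 = 11100)
  bit 0 = 1: r = r^2 * 36 mod 41 = 1^2 * 36 = 1*36 = 36
  bit 1 = 1: r = r^2 * 36 mod 41 = 36^2 * 36 = 25*36 = 39
  bit 2 = 1: r = r^2 * 36 mod 41 = 39^2 * 36 = 4*36 = 21
  bit 3 = 0: r = r^2 mod 41 = 21^2 = 31
  bit 4 = 0: r = r^2 mod 41 = 31^2 = 18
  -> s = B^a = 18

Answer: 4 36 18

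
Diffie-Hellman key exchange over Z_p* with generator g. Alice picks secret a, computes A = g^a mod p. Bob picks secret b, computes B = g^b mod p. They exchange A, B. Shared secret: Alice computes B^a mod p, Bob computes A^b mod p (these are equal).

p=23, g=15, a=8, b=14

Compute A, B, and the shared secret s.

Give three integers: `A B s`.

A = 15^8 mod 23  (bits of 8 = 1000)
  bit 0 = 1: r = r^2 * 15 mod 23 = 1^2 * 15 = 1*15 = 15
  bit 1 = 0: r = r^2 mod 23 = 15^2 = 18
  bit 2 = 0: r = r^2 mod 23 = 18^2 = 2
  bit 3 = 0: r = r^2 mod 23 = 2^2 = 4
  -> A = 4
B = 15^14 mod 23  (bits of 14 = 1110)
  bit 0 = 1: r = r^2 * 15 mod 23 = 1^2 * 15 = 1*15 = 15
  bit 1 = 1: r = r^2 * 15 mod 23 = 15^2 * 15 = 18*15 = 17
  bit 2 = 1: r = r^2 * 15 mod 23 = 17^2 * 15 = 13*15 = 11
  bit 3 = 0: r = r^2 mod 23 = 11^2 = 6
  -> B = 6
s = B^a = 6^8 mod 23  (bits of 8 = 1000)
  bit 0 = 1: r = r^2 * 6 mod 23 = 1^2 * 6 = 1*6 = 6
  bit 1 = 0: r = r^2 mod 23 = 6^2 = 13
  bit 2 = 0: r = r^2 mod 23 = 13^2 = 8
  bit 3 = 0: r = r^2 mod 23 = 8^2 = 18
  -> s = B^a = 18

Answer: 4 6 18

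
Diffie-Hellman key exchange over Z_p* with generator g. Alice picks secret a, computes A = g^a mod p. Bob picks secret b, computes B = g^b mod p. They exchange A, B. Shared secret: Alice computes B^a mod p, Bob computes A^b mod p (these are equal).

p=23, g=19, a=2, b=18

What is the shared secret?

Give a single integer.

A = 19^2 mod 23  (bits of 2 = 10)
  bit 0 = 1: r = r^2 * 19 mod 23 = 1^2 * 19 = 1*19 = 19
  bit 1 = 0: r = r^2 mod 23 = 19^2 = 16
  -> A = 16
B = 19^18 mod 23  (bits of 18 = 10010)
  bit 0 = 1: r = r^2 * 19 mod 23 = 1^2 * 19 = 1*19 = 19
  bit 1 = 0: r = r^2 mod 23 = 19^2 = 16
  bit 2 = 0: r = r^2 mod 23 = 16^2 = 3
  bit 3 = 1: r = r^2 * 19 mod 23 = 3^2 * 19 = 9*19 = 10
  bit 4 = 0: r = r^2 mod 23 = 10^2 = 8
  -> B = 8
s = B^a = 8^2 mod 23  (bits of 2 = 10)
  bit 0 = 1: r = r^2 * 8 mod 23 = 1^2 * 8 = 1*8 = 8
  bit 1 = 0: r = r^2 mod 23 = 8^2 = 18
  -> s = B^a = 18

Answer: 18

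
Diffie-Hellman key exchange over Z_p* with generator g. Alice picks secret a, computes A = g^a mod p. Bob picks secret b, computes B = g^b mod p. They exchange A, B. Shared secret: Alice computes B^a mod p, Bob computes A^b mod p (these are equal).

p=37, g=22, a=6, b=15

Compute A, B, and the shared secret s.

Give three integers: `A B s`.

A = 22^6 mod 37  (bits of 6 = 110)
  bit 0 = 1: r = r^2 * 22 mod 37 = 1^2 * 22 = 1*22 = 22
  bit 1 = 1: r = r^2 * 22 mod 37 = 22^2 * 22 = 3*22 = 29
  bit 2 = 0: r = r^2 mod 37 = 29^2 = 27
  -> A = 27
B = 22^15 mod 37  (bits of 15 = 1111)
  bit 0 = 1: r = r^2 * 22 mod 37 = 1^2 * 22 = 1*22 = 22
  bit 1 = 1: r = r^2 * 22 mod 37 = 22^2 * 22 = 3*22 = 29
  bit 2 = 1: r = r^2 * 22 mod 37 = 29^2 * 22 = 27*22 = 2
  bit 3 = 1: r = r^2 * 22 mod 37 = 2^2 * 22 = 4*22 = 14
  -> B = 14
s = B^a = 14^6 mod 37  (bits of 6 = 110)
  bit 0 = 1: r = r^2 * 14 mod 37 = 1^2 * 14 = 1*14 = 14
  bit 1 = 1: r = r^2 * 14 mod 37 = 14^2 * 14 = 11*14 = 6
  bit 2 = 0: r = r^2 mod 37 = 6^2 = 36
  -> s = B^a = 36

Answer: 27 14 36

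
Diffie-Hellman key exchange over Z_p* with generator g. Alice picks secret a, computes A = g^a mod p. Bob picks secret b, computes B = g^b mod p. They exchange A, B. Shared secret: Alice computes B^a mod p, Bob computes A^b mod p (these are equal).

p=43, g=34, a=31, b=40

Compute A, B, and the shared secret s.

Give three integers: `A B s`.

Answer: 29 17 9

Derivation:
A = 34^31 mod 43  (bits of 31 = 11111)
  bit 0 = 1: r = r^2 * 34 mod 43 = 1^2 * 34 = 1*34 = 34
  bit 1 = 1: r = r^2 * 34 mod 43 = 34^2 * 34 = 38*34 = 2
  bit 2 = 1: r = r^2 * 34 mod 43 = 2^2 * 34 = 4*34 = 7
  bit 3 = 1: r = r^2 * 34 mod 43 = 7^2 * 34 = 6*34 = 32
  bit 4 = 1: r = r^2 * 34 mod 43 = 32^2 * 34 = 35*34 = 29
  -> A = 29
B = 34^40 mod 43  (bits of 40 = 101000)
  bit 0 = 1: r = r^2 * 34 mod 43 = 1^2 * 34 = 1*34 = 34
  bit 1 = 0: r = r^2 mod 43 = 34^2 = 38
  bit 2 = 1: r = r^2 * 34 mod 43 = 38^2 * 34 = 25*34 = 33
  bit 3 = 0: r = r^2 mod 43 = 33^2 = 14
  bit 4 = 0: r = r^2 mod 43 = 14^2 = 24
  bit 5 = 0: r = r^2 mod 43 = 24^2 = 17
  -> B = 17
s = B^a = 17^31 mod 43  (bits of 31 = 11111)
  bit 0 = 1: r = r^2 * 17 mod 43 = 1^2 * 17 = 1*17 = 17
  bit 1 = 1: r = r^2 * 17 mod 43 = 17^2 * 17 = 31*17 = 11
  bit 2 = 1: r = r^2 * 17 mod 43 = 11^2 * 17 = 35*17 = 36
  bit 3 = 1: r = r^2 * 17 mod 43 = 36^2 * 17 = 6*17 = 16
  bit 4 = 1: r = r^2 * 17 mod 43 = 16^2 * 17 = 41*17 = 9
  -> s = B^a = 9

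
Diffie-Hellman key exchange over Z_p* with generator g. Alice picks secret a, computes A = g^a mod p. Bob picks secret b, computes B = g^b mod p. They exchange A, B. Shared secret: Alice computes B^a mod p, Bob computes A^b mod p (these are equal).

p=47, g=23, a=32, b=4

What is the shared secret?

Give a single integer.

Answer: 37

Derivation:
A = 23^32 mod 47  (bits of 32 = 100000)
  bit 0 = 1: r = r^2 * 23 mod 47 = 1^2 * 23 = 1*23 = 23
  bit 1 = 0: r = r^2 mod 47 = 23^2 = 12
  bit 2 = 0: r = r^2 mod 47 = 12^2 = 3
  bit 3 = 0: r = r^2 mod 47 = 3^2 = 9
  bit 4 = 0: r = r^2 mod 47 = 9^2 = 34
  bit 5 = 0: r = r^2 mod 47 = 34^2 = 28
  -> A = 28
B = 23^4 mod 47  (bits of 4 = 100)
  bit 0 = 1: r = r^2 * 23 mod 47 = 1^2 * 23 = 1*23 = 23
  bit 1 = 0: r = r^2 mod 47 = 23^2 = 12
  bit 2 = 0: r = r^2 mod 47 = 12^2 = 3
  -> B = 3
s = B^a = 3^32 mod 47  (bits of 32 = 100000)
  bit 0 = 1: r = r^2 * 3 mod 47 = 1^2 * 3 = 1*3 = 3
  bit 1 = 0: r = r^2 mod 47 = 3^2 = 9
  bit 2 = 0: r = r^2 mod 47 = 9^2 = 34
  bit 3 = 0: r = r^2 mod 47 = 34^2 = 28
  bit 4 = 0: r = r^2 mod 47 = 28^2 = 32
  bit 5 = 0: r = r^2 mod 47 = 32^2 = 37
  -> s = B^a = 37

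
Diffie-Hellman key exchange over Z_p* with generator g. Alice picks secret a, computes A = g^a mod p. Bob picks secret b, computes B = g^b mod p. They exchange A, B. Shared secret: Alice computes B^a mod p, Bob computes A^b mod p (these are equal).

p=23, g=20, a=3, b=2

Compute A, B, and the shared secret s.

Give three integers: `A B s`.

Answer: 19 9 16

Derivation:
A = 20^3 mod 23  (bits of 3 = 11)
  bit 0 = 1: r = r^2 * 20 mod 23 = 1^2 * 20 = 1*20 = 20
  bit 1 = 1: r = r^2 * 20 mod 23 = 20^2 * 20 = 9*20 = 19
  -> A = 19
B = 20^2 mod 23  (bits of 2 = 10)
  bit 0 = 1: r = r^2 * 20 mod 23 = 1^2 * 20 = 1*20 = 20
  bit 1 = 0: r = r^2 mod 23 = 20^2 = 9
  -> B = 9
s = B^a = 9^3 mod 23  (bits of 3 = 11)
  bit 0 = 1: r = r^2 * 9 mod 23 = 1^2 * 9 = 1*9 = 9
  bit 1 = 1: r = r^2 * 9 mod 23 = 9^2 * 9 = 12*9 = 16
  -> s = B^a = 16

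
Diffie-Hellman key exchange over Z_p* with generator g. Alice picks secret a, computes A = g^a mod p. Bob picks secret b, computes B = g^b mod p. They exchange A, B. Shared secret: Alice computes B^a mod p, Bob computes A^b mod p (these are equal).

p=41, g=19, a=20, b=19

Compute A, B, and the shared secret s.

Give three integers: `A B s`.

Answer: 40 28 40

Derivation:
A = 19^20 mod 41  (bits of 20 = 10100)
  bit 0 = 1: r = r^2 * 19 mod 41 = 1^2 * 19 = 1*19 = 19
  bit 1 = 0: r = r^2 mod 41 = 19^2 = 33
  bit 2 = 1: r = r^2 * 19 mod 41 = 33^2 * 19 = 23*19 = 27
  bit 3 = 0: r = r^2 mod 41 = 27^2 = 32
  bit 4 = 0: r = r^2 mod 41 = 32^2 = 40
  -> A = 40
B = 19^19 mod 41  (bits of 19 = 10011)
  bit 0 = 1: r = r^2 * 19 mod 41 = 1^2 * 19 = 1*19 = 19
  bit 1 = 0: r = r^2 mod 41 = 19^2 = 33
  bit 2 = 0: r = r^2 mod 41 = 33^2 = 23
  bit 3 = 1: r = r^2 * 19 mod 41 = 23^2 * 19 = 37*19 = 6
  bit 4 = 1: r = r^2 * 19 mod 41 = 6^2 * 19 = 36*19 = 28
  -> B = 28
s = B^a = 28^20 mod 41  (bits of 20 = 10100)
  bit 0 = 1: r = r^2 * 28 mod 41 = 1^2 * 28 = 1*28 = 28
  bit 1 = 0: r = r^2 mod 41 = 28^2 = 5
  bit 2 = 1: r = r^2 * 28 mod 41 = 5^2 * 28 = 25*28 = 3
  bit 3 = 0: r = r^2 mod 41 = 3^2 = 9
  bit 4 = 0: r = r^2 mod 41 = 9^2 = 40
  -> s = B^a = 40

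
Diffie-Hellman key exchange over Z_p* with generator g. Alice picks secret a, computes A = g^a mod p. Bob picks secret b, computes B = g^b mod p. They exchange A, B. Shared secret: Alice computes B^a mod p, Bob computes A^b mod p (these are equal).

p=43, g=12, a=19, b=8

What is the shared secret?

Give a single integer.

Answer: 9

Derivation:
A = 12^19 mod 43  (bits of 19 = 10011)
  bit 0 = 1: r = r^2 * 12 mod 43 = 1^2 * 12 = 1*12 = 12
  bit 1 = 0: r = r^2 mod 43 = 12^2 = 15
  bit 2 = 0: r = r^2 mod 43 = 15^2 = 10
  bit 3 = 1: r = r^2 * 12 mod 43 = 10^2 * 12 = 14*12 = 39
  bit 4 = 1: r = r^2 * 12 mod 43 = 39^2 * 12 = 16*12 = 20
  -> A = 20
B = 12^8 mod 43  (bits of 8 = 1000)
  bit 0 = 1: r = r^2 * 12 mod 43 = 1^2 * 12 = 1*12 = 12
  bit 1 = 0: r = r^2 mod 43 = 12^2 = 15
  bit 2 = 0: r = r^2 mod 43 = 15^2 = 10
  bit 3 = 0: r = r^2 mod 43 = 10^2 = 14
  -> B = 14
s = B^a = 14^19 mod 43  (bits of 19 = 10011)
  bit 0 = 1: r = r^2 * 14 mod 43 = 1^2 * 14 = 1*14 = 14
  bit 1 = 0: r = r^2 mod 43 = 14^2 = 24
  bit 2 = 0: r = r^2 mod 43 = 24^2 = 17
  bit 3 = 1: r = r^2 * 14 mod 43 = 17^2 * 14 = 31*14 = 4
  bit 4 = 1: r = r^2 * 14 mod 43 = 4^2 * 14 = 16*14 = 9
  -> s = B^a = 9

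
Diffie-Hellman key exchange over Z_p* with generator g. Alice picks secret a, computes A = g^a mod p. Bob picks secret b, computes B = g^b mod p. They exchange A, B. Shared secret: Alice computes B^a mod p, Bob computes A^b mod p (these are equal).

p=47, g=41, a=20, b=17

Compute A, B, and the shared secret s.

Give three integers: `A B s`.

A = 41^20 mod 47  (bits of 20 = 10100)
  bit 0 = 1: r = r^2 * 41 mod 47 = 1^2 * 41 = 1*41 = 41
  bit 1 = 0: r = r^2 mod 47 = 41^2 = 36
  bit 2 = 1: r = r^2 * 41 mod 47 = 36^2 * 41 = 27*41 = 26
  bit 3 = 0: r = r^2 mod 47 = 26^2 = 18
  bit 4 = 0: r = r^2 mod 47 = 18^2 = 42
  -> A = 42
B = 41^17 mod 47  (bits of 17 = 10001)
  bit 0 = 1: r = r^2 * 41 mod 47 = 1^2 * 41 = 1*41 = 41
  bit 1 = 0: r = r^2 mod 47 = 41^2 = 36
  bit 2 = 0: r = r^2 mod 47 = 36^2 = 27
  bit 3 = 0: r = r^2 mod 47 = 27^2 = 24
  bit 4 = 1: r = r^2 * 41 mod 47 = 24^2 * 41 = 12*41 = 22
  -> B = 22
s = B^a = 22^20 mod 47  (bits of 20 = 10100)
  bit 0 = 1: r = r^2 * 22 mod 47 = 1^2 * 22 = 1*22 = 22
  bit 1 = 0: r = r^2 mod 47 = 22^2 = 14
  bit 2 = 1: r = r^2 * 22 mod 47 = 14^2 * 22 = 8*22 = 35
  bit 3 = 0: r = r^2 mod 47 = 35^2 = 3
  bit 4 = 0: r = r^2 mod 47 = 3^2 = 9
  -> s = B^a = 9

Answer: 42 22 9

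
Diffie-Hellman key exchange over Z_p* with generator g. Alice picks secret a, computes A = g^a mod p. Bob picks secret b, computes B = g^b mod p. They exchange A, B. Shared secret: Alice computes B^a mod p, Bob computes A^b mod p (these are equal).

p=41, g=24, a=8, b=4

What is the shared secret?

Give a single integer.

A = 24^8 mod 41  (bits of 8 = 1000)
  bit 0 = 1: r = r^2 * 24 mod 41 = 1^2 * 24 = 1*24 = 24
  bit 1 = 0: r = r^2 mod 41 = 24^2 = 2
  bit 2 = 0: r = r^2 mod 41 = 2^2 = 4
  bit 3 = 0: r = r^2 mod 41 = 4^2 = 16
  -> A = 16
B = 24^4 mod 41  (bits of 4 = 100)
  bit 0 = 1: r = r^2 * 24 mod 41 = 1^2 * 24 = 1*24 = 24
  bit 1 = 0: r = r^2 mod 41 = 24^2 = 2
  bit 2 = 0: r = r^2 mod 41 = 2^2 = 4
  -> B = 4
s = B^a = 4^8 mod 41  (bits of 8 = 1000)
  bit 0 = 1: r = r^2 * 4 mod 41 = 1^2 * 4 = 1*4 = 4
  bit 1 = 0: r = r^2 mod 41 = 4^2 = 16
  bit 2 = 0: r = r^2 mod 41 = 16^2 = 10
  bit 3 = 0: r = r^2 mod 41 = 10^2 = 18
  -> s = B^a = 18

Answer: 18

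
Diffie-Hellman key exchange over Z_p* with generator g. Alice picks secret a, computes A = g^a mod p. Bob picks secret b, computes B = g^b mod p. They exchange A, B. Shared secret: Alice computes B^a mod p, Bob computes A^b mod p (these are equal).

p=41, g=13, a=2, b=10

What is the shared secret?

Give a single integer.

Answer: 40

Derivation:
A = 13^2 mod 41  (bits of 2 = 10)
  bit 0 = 1: r = r^2 * 13 mod 41 = 1^2 * 13 = 1*13 = 13
  bit 1 = 0: r = r^2 mod 41 = 13^2 = 5
  -> A = 5
B = 13^10 mod 41  (bits of 10 = 1010)
  bit 0 = 1: r = r^2 * 13 mod 41 = 1^2 * 13 = 1*13 = 13
  bit 1 = 0: r = r^2 mod 41 = 13^2 = 5
  bit 2 = 1: r = r^2 * 13 mod 41 = 5^2 * 13 = 25*13 = 38
  bit 3 = 0: r = r^2 mod 41 = 38^2 = 9
  -> B = 9
s = B^a = 9^2 mod 41  (bits of 2 = 10)
  bit 0 = 1: r = r^2 * 9 mod 41 = 1^2 * 9 = 1*9 = 9
  bit 1 = 0: r = r^2 mod 41 = 9^2 = 40
  -> s = B^a = 40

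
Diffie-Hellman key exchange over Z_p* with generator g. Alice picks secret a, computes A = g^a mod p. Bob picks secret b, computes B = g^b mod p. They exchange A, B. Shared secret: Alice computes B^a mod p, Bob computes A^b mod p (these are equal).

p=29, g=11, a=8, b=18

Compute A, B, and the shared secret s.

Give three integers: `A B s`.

A = 11^8 mod 29  (bits of 8 = 1000)
  bit 0 = 1: r = r^2 * 11 mod 29 = 1^2 * 11 = 1*11 = 11
  bit 1 = 0: r = r^2 mod 29 = 11^2 = 5
  bit 2 = 0: r = r^2 mod 29 = 5^2 = 25
  bit 3 = 0: r = r^2 mod 29 = 25^2 = 16
  -> A = 16
B = 11^18 mod 29  (bits of 18 = 10010)
  bit 0 = 1: r = r^2 * 11 mod 29 = 1^2 * 11 = 1*11 = 11
  bit 1 = 0: r = r^2 mod 29 = 11^2 = 5
  bit 2 = 0: r = r^2 mod 29 = 5^2 = 25
  bit 3 = 1: r = r^2 * 11 mod 29 = 25^2 * 11 = 16*11 = 2
  bit 4 = 0: r = r^2 mod 29 = 2^2 = 4
  -> B = 4
s = B^a = 4^8 mod 29  (bits of 8 = 1000)
  bit 0 = 1: r = r^2 * 4 mod 29 = 1^2 * 4 = 1*4 = 4
  bit 1 = 0: r = r^2 mod 29 = 4^2 = 16
  bit 2 = 0: r = r^2 mod 29 = 16^2 = 24
  bit 3 = 0: r = r^2 mod 29 = 24^2 = 25
  -> s = B^a = 25

Answer: 16 4 25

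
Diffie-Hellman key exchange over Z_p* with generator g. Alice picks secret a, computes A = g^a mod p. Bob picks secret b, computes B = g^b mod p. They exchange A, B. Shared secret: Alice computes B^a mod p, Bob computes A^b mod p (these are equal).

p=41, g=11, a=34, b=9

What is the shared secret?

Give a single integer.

Answer: 8

Derivation:
A = 11^34 mod 41  (bits of 34 = 100010)
  bit 0 = 1: r = r^2 * 11 mod 41 = 1^2 * 11 = 1*11 = 11
  bit 1 = 0: r = r^2 mod 41 = 11^2 = 39
  bit 2 = 0: r = r^2 mod 41 = 39^2 = 4
  bit 3 = 0: r = r^2 mod 41 = 4^2 = 16
  bit 4 = 1: r = r^2 * 11 mod 41 = 16^2 * 11 = 10*11 = 28
  bit 5 = 0: r = r^2 mod 41 = 28^2 = 5
  -> A = 5
B = 11^9 mod 41  (bits of 9 = 1001)
  bit 0 = 1: r = r^2 * 11 mod 41 = 1^2 * 11 = 1*11 = 11
  bit 1 = 0: r = r^2 mod 41 = 11^2 = 39
  bit 2 = 0: r = r^2 mod 41 = 39^2 = 4
  bit 3 = 1: r = r^2 * 11 mod 41 = 4^2 * 11 = 16*11 = 12
  -> B = 12
s = B^a = 12^34 mod 41  (bits of 34 = 100010)
  bit 0 = 1: r = r^2 * 12 mod 41 = 1^2 * 12 = 1*12 = 12
  bit 1 = 0: r = r^2 mod 41 = 12^2 = 21
  bit 2 = 0: r = r^2 mod 41 = 21^2 = 31
  bit 3 = 0: r = r^2 mod 41 = 31^2 = 18
  bit 4 = 1: r = r^2 * 12 mod 41 = 18^2 * 12 = 37*12 = 34
  bit 5 = 0: r = r^2 mod 41 = 34^2 = 8
  -> s = B^a = 8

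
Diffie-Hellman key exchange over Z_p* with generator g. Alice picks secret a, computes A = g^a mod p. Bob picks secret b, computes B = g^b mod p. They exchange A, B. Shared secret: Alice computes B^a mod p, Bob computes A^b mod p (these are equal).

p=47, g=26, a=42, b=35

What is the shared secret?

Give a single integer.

Answer: 34

Derivation:
A = 26^42 mod 47  (bits of 42 = 101010)
  bit 0 = 1: r = r^2 * 26 mod 47 = 1^2 * 26 = 1*26 = 26
  bit 1 = 0: r = r^2 mod 47 = 26^2 = 18
  bit 2 = 1: r = r^2 * 26 mod 47 = 18^2 * 26 = 42*26 = 11
  bit 3 = 0: r = r^2 mod 47 = 11^2 = 27
  bit 4 = 1: r = r^2 * 26 mod 47 = 27^2 * 26 = 24*26 = 13
  bit 5 = 0: r = r^2 mod 47 = 13^2 = 28
  -> A = 28
B = 26^35 mod 47  (bits of 35 = 100011)
  bit 0 = 1: r = r^2 * 26 mod 47 = 1^2 * 26 = 1*26 = 26
  bit 1 = 0: r = r^2 mod 47 = 26^2 = 18
  bit 2 = 0: r = r^2 mod 47 = 18^2 = 42
  bit 3 = 0: r = r^2 mod 47 = 42^2 = 25
  bit 4 = 1: r = r^2 * 26 mod 47 = 25^2 * 26 = 14*26 = 35
  bit 5 = 1: r = r^2 * 26 mod 47 = 35^2 * 26 = 3*26 = 31
  -> B = 31
s = B^a = 31^42 mod 47  (bits of 42 = 101010)
  bit 0 = 1: r = r^2 * 31 mod 47 = 1^2 * 31 = 1*31 = 31
  bit 1 = 0: r = r^2 mod 47 = 31^2 = 21
  bit 2 = 1: r = r^2 * 31 mod 47 = 21^2 * 31 = 18*31 = 41
  bit 3 = 0: r = r^2 mod 47 = 41^2 = 36
  bit 4 = 1: r = r^2 * 31 mod 47 = 36^2 * 31 = 27*31 = 38
  bit 5 = 0: r = r^2 mod 47 = 38^2 = 34
  -> s = B^a = 34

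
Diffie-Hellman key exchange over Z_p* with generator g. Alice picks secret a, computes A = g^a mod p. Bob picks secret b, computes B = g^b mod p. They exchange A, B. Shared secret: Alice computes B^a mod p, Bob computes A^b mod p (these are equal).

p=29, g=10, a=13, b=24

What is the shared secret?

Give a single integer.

Answer: 24

Derivation:
A = 10^13 mod 29  (bits of 13 = 1101)
  bit 0 = 1: r = r^2 * 10 mod 29 = 1^2 * 10 = 1*10 = 10
  bit 1 = 1: r = r^2 * 10 mod 29 = 10^2 * 10 = 13*10 = 14
  bit 2 = 0: r = r^2 mod 29 = 14^2 = 22
  bit 3 = 1: r = r^2 * 10 mod 29 = 22^2 * 10 = 20*10 = 26
  -> A = 26
B = 10^24 mod 29  (bits of 24 = 11000)
  bit 0 = 1: r = r^2 * 10 mod 29 = 1^2 * 10 = 1*10 = 10
  bit 1 = 1: r = r^2 * 10 mod 29 = 10^2 * 10 = 13*10 = 14
  bit 2 = 0: r = r^2 mod 29 = 14^2 = 22
  bit 3 = 0: r = r^2 mod 29 = 22^2 = 20
  bit 4 = 0: r = r^2 mod 29 = 20^2 = 23
  -> B = 23
s = B^a = 23^13 mod 29  (bits of 13 = 1101)
  bit 0 = 1: r = r^2 * 23 mod 29 = 1^2 * 23 = 1*23 = 23
  bit 1 = 1: r = r^2 * 23 mod 29 = 23^2 * 23 = 7*23 = 16
  bit 2 = 0: r = r^2 mod 29 = 16^2 = 24
  bit 3 = 1: r = r^2 * 23 mod 29 = 24^2 * 23 = 25*23 = 24
  -> s = B^a = 24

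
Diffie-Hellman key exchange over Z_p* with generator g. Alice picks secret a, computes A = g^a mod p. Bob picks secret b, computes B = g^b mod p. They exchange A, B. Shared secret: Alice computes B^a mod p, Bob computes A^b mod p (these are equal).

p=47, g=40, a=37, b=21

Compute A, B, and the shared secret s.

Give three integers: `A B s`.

Answer: 13 23 5

Derivation:
A = 40^37 mod 47  (bits of 37 = 100101)
  bit 0 = 1: r = r^2 * 40 mod 47 = 1^2 * 40 = 1*40 = 40
  bit 1 = 0: r = r^2 mod 47 = 40^2 = 2
  bit 2 = 0: r = r^2 mod 47 = 2^2 = 4
  bit 3 = 1: r = r^2 * 40 mod 47 = 4^2 * 40 = 16*40 = 29
  bit 4 = 0: r = r^2 mod 47 = 29^2 = 42
  bit 5 = 1: r = r^2 * 40 mod 47 = 42^2 * 40 = 25*40 = 13
  -> A = 13
B = 40^21 mod 47  (bits of 21 = 10101)
  bit 0 = 1: r = r^2 * 40 mod 47 = 1^2 * 40 = 1*40 = 40
  bit 1 = 0: r = r^2 mod 47 = 40^2 = 2
  bit 2 = 1: r = r^2 * 40 mod 47 = 2^2 * 40 = 4*40 = 19
  bit 3 = 0: r = r^2 mod 47 = 19^2 = 32
  bit 4 = 1: r = r^2 * 40 mod 47 = 32^2 * 40 = 37*40 = 23
  -> B = 23
s = B^a = 23^37 mod 47  (bits of 37 = 100101)
  bit 0 = 1: r = r^2 * 23 mod 47 = 1^2 * 23 = 1*23 = 23
  bit 1 = 0: r = r^2 mod 47 = 23^2 = 12
  bit 2 = 0: r = r^2 mod 47 = 12^2 = 3
  bit 3 = 1: r = r^2 * 23 mod 47 = 3^2 * 23 = 9*23 = 19
  bit 4 = 0: r = r^2 mod 47 = 19^2 = 32
  bit 5 = 1: r = r^2 * 23 mod 47 = 32^2 * 23 = 37*23 = 5
  -> s = B^a = 5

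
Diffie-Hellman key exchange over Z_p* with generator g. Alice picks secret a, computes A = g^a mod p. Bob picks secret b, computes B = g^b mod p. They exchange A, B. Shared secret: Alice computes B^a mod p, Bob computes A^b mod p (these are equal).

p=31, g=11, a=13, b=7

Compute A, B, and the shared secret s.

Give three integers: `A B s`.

A = 11^13 mod 31  (bits of 13 = 1101)
  bit 0 = 1: r = r^2 * 11 mod 31 = 1^2 * 11 = 1*11 = 11
  bit 1 = 1: r = r^2 * 11 mod 31 = 11^2 * 11 = 28*11 = 29
  bit 2 = 0: r = r^2 mod 31 = 29^2 = 4
  bit 3 = 1: r = r^2 * 11 mod 31 = 4^2 * 11 = 16*11 = 21
  -> A = 21
B = 11^7 mod 31  (bits of 7 = 111)
  bit 0 = 1: r = r^2 * 11 mod 31 = 1^2 * 11 = 1*11 = 11
  bit 1 = 1: r = r^2 * 11 mod 31 = 11^2 * 11 = 28*11 = 29
  bit 2 = 1: r = r^2 * 11 mod 31 = 29^2 * 11 = 4*11 = 13
  -> B = 13
s = B^a = 13^13 mod 31  (bits of 13 = 1101)
  bit 0 = 1: r = r^2 * 13 mod 31 = 1^2 * 13 = 1*13 = 13
  bit 1 = 1: r = r^2 * 13 mod 31 = 13^2 * 13 = 14*13 = 27
  bit 2 = 0: r = r^2 mod 31 = 27^2 = 16
  bit 3 = 1: r = r^2 * 13 mod 31 = 16^2 * 13 = 8*13 = 11
  -> s = B^a = 11

Answer: 21 13 11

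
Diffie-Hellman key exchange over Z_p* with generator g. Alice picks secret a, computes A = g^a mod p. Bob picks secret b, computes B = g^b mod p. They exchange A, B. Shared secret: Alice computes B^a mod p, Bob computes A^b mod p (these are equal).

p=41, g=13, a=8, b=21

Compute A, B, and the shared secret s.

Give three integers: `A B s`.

A = 13^8 mod 41  (bits of 8 = 1000)
  bit 0 = 1: r = r^2 * 13 mod 41 = 1^2 * 13 = 1*13 = 13
  bit 1 = 0: r = r^2 mod 41 = 13^2 = 5
  bit 2 = 0: r = r^2 mod 41 = 5^2 = 25
  bit 3 = 0: r = r^2 mod 41 = 25^2 = 10
  -> A = 10
B = 13^21 mod 41  (bits of 21 = 10101)
  bit 0 = 1: r = r^2 * 13 mod 41 = 1^2 * 13 = 1*13 = 13
  bit 1 = 0: r = r^2 mod 41 = 13^2 = 5
  bit 2 = 1: r = r^2 * 13 mod 41 = 5^2 * 13 = 25*13 = 38
  bit 3 = 0: r = r^2 mod 41 = 38^2 = 9
  bit 4 = 1: r = r^2 * 13 mod 41 = 9^2 * 13 = 40*13 = 28
  -> B = 28
s = B^a = 28^8 mod 41  (bits of 8 = 1000)
  bit 0 = 1: r = r^2 * 28 mod 41 = 1^2 * 28 = 1*28 = 28
  bit 1 = 0: r = r^2 mod 41 = 28^2 = 5
  bit 2 = 0: r = r^2 mod 41 = 5^2 = 25
  bit 3 = 0: r = r^2 mod 41 = 25^2 = 10
  -> s = B^a = 10

Answer: 10 28 10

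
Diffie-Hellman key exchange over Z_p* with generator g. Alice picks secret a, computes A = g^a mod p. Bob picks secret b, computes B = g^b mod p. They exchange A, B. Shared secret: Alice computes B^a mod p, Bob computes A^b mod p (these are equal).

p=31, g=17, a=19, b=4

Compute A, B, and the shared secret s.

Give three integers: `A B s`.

A = 17^19 mod 31  (bits of 19 = 10011)
  bit 0 = 1: r = r^2 * 17 mod 31 = 1^2 * 17 = 1*17 = 17
  bit 1 = 0: r = r^2 mod 31 = 17^2 = 10
  bit 2 = 0: r = r^2 mod 31 = 10^2 = 7
  bit 3 = 1: r = r^2 * 17 mod 31 = 7^2 * 17 = 18*17 = 27
  bit 4 = 1: r = r^2 * 17 mod 31 = 27^2 * 17 = 16*17 = 24
  -> A = 24
B = 17^4 mod 31  (bits of 4 = 100)
  bit 0 = 1: r = r^2 * 17 mod 31 = 1^2 * 17 = 1*17 = 17
  bit 1 = 0: r = r^2 mod 31 = 17^2 = 10
  bit 2 = 0: r = r^2 mod 31 = 10^2 = 7
  -> B = 7
s = B^a = 7^19 mod 31  (bits of 19 = 10011)
  bit 0 = 1: r = r^2 * 7 mod 31 = 1^2 * 7 = 1*7 = 7
  bit 1 = 0: r = r^2 mod 31 = 7^2 = 18
  bit 2 = 0: r = r^2 mod 31 = 18^2 = 14
  bit 3 = 1: r = r^2 * 7 mod 31 = 14^2 * 7 = 10*7 = 8
  bit 4 = 1: r = r^2 * 7 mod 31 = 8^2 * 7 = 2*7 = 14
  -> s = B^a = 14

Answer: 24 7 14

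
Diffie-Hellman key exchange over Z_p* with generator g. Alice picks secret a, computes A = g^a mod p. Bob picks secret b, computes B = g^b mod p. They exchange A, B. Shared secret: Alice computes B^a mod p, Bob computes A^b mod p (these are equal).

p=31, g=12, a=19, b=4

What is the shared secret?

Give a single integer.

Answer: 19

Derivation:
A = 12^19 mod 31  (bits of 19 = 10011)
  bit 0 = 1: r = r^2 * 12 mod 31 = 1^2 * 12 = 1*12 = 12
  bit 1 = 0: r = r^2 mod 31 = 12^2 = 20
  bit 2 = 0: r = r^2 mod 31 = 20^2 = 28
  bit 3 = 1: r = r^2 * 12 mod 31 = 28^2 * 12 = 9*12 = 15
  bit 4 = 1: r = r^2 * 12 mod 31 = 15^2 * 12 = 8*12 = 3
  -> A = 3
B = 12^4 mod 31  (bits of 4 = 100)
  bit 0 = 1: r = r^2 * 12 mod 31 = 1^2 * 12 = 1*12 = 12
  bit 1 = 0: r = r^2 mod 31 = 12^2 = 20
  bit 2 = 0: r = r^2 mod 31 = 20^2 = 28
  -> B = 28
s = B^a = 28^19 mod 31  (bits of 19 = 10011)
  bit 0 = 1: r = r^2 * 28 mod 31 = 1^2 * 28 = 1*28 = 28
  bit 1 = 0: r = r^2 mod 31 = 28^2 = 9
  bit 2 = 0: r = r^2 mod 31 = 9^2 = 19
  bit 3 = 1: r = r^2 * 28 mod 31 = 19^2 * 28 = 20*28 = 2
  bit 4 = 1: r = r^2 * 28 mod 31 = 2^2 * 28 = 4*28 = 19
  -> s = B^a = 19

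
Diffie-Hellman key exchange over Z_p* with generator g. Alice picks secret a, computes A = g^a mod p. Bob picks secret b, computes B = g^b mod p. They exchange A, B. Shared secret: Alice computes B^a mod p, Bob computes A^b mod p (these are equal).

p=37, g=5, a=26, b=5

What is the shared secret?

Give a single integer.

Answer: 4

Derivation:
A = 5^26 mod 37  (bits of 26 = 11010)
  bit 0 = 1: r = r^2 * 5 mod 37 = 1^2 * 5 = 1*5 = 5
  bit 1 = 1: r = r^2 * 5 mod 37 = 5^2 * 5 = 25*5 = 14
  bit 2 = 0: r = r^2 mod 37 = 14^2 = 11
  bit 3 = 1: r = r^2 * 5 mod 37 = 11^2 * 5 = 10*5 = 13
  bit 4 = 0: r = r^2 mod 37 = 13^2 = 21
  -> A = 21
B = 5^5 mod 37  (bits of 5 = 101)
  bit 0 = 1: r = r^2 * 5 mod 37 = 1^2 * 5 = 1*5 = 5
  bit 1 = 0: r = r^2 mod 37 = 5^2 = 25
  bit 2 = 1: r = r^2 * 5 mod 37 = 25^2 * 5 = 33*5 = 17
  -> B = 17
s = B^a = 17^26 mod 37  (bits of 26 = 11010)
  bit 0 = 1: r = r^2 * 17 mod 37 = 1^2 * 17 = 1*17 = 17
  bit 1 = 1: r = r^2 * 17 mod 37 = 17^2 * 17 = 30*17 = 29
  bit 2 = 0: r = r^2 mod 37 = 29^2 = 27
  bit 3 = 1: r = r^2 * 17 mod 37 = 27^2 * 17 = 26*17 = 35
  bit 4 = 0: r = r^2 mod 37 = 35^2 = 4
  -> s = B^a = 4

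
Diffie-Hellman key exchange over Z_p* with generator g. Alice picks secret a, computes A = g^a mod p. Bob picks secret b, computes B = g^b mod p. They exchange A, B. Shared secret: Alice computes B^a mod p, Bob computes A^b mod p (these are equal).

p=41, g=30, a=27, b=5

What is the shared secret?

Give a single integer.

A = 30^27 mod 41  (bits of 27 = 11011)
  bit 0 = 1: r = r^2 * 30 mod 41 = 1^2 * 30 = 1*30 = 30
  bit 1 = 1: r = r^2 * 30 mod 41 = 30^2 * 30 = 39*30 = 22
  bit 2 = 0: r = r^2 mod 41 = 22^2 = 33
  bit 3 = 1: r = r^2 * 30 mod 41 = 33^2 * 30 = 23*30 = 34
  bit 4 = 1: r = r^2 * 30 mod 41 = 34^2 * 30 = 8*30 = 35
  -> A = 35
B = 30^5 mod 41  (bits of 5 = 101)
  bit 0 = 1: r = r^2 * 30 mod 41 = 1^2 * 30 = 1*30 = 30
  bit 1 = 0: r = r^2 mod 41 = 30^2 = 39
  bit 2 = 1: r = r^2 * 30 mod 41 = 39^2 * 30 = 4*30 = 38
  -> B = 38
s = B^a = 38^27 mod 41  (bits of 27 = 11011)
  bit 0 = 1: r = r^2 * 38 mod 41 = 1^2 * 38 = 1*38 = 38
  bit 1 = 1: r = r^2 * 38 mod 41 = 38^2 * 38 = 9*38 = 14
  bit 2 = 0: r = r^2 mod 41 = 14^2 = 32
  bit 3 = 1: r = r^2 * 38 mod 41 = 32^2 * 38 = 40*38 = 3
  bit 4 = 1: r = r^2 * 38 mod 41 = 3^2 * 38 = 9*38 = 14
  -> s = B^a = 14

Answer: 14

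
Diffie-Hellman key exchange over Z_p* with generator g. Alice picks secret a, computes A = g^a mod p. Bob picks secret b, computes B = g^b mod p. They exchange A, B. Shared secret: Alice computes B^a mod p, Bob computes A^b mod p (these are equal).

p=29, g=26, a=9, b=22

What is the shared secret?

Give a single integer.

A = 26^9 mod 29  (bits of 9 = 1001)
  bit 0 = 1: r = r^2 * 26 mod 29 = 1^2 * 26 = 1*26 = 26
  bit 1 = 0: r = r^2 mod 29 = 26^2 = 9
  bit 2 = 0: r = r^2 mod 29 = 9^2 = 23
  bit 3 = 1: r = r^2 * 26 mod 29 = 23^2 * 26 = 7*26 = 8
  -> A = 8
B = 26^22 mod 29  (bits of 22 = 10110)
  bit 0 = 1: r = r^2 * 26 mod 29 = 1^2 * 26 = 1*26 = 26
  bit 1 = 0: r = r^2 mod 29 = 26^2 = 9
  bit 2 = 1: r = r^2 * 26 mod 29 = 9^2 * 26 = 23*26 = 18
  bit 3 = 1: r = r^2 * 26 mod 29 = 18^2 * 26 = 5*26 = 14
  bit 4 = 0: r = r^2 mod 29 = 14^2 = 22
  -> B = 22
s = B^a = 22^9 mod 29  (bits of 9 = 1001)
  bit 0 = 1: r = r^2 * 22 mod 29 = 1^2 * 22 = 1*22 = 22
  bit 1 = 0: r = r^2 mod 29 = 22^2 = 20
  bit 2 = 0: r = r^2 mod 29 = 20^2 = 23
  bit 3 = 1: r = r^2 * 22 mod 29 = 23^2 * 22 = 7*22 = 9
  -> s = B^a = 9

Answer: 9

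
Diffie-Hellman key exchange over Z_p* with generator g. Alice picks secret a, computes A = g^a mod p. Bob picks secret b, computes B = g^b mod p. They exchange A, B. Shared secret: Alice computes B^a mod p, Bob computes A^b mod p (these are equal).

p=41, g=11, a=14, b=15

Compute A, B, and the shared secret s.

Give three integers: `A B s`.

A = 11^14 mod 41  (bits of 14 = 1110)
  bit 0 = 1: r = r^2 * 11 mod 41 = 1^2 * 11 = 1*11 = 11
  bit 1 = 1: r = r^2 * 11 mod 41 = 11^2 * 11 = 39*11 = 19
  bit 2 = 1: r = r^2 * 11 mod 41 = 19^2 * 11 = 33*11 = 35
  bit 3 = 0: r = r^2 mod 41 = 35^2 = 36
  -> A = 36
B = 11^15 mod 41  (bits of 15 = 1111)
  bit 0 = 1: r = r^2 * 11 mod 41 = 1^2 * 11 = 1*11 = 11
  bit 1 = 1: r = r^2 * 11 mod 41 = 11^2 * 11 = 39*11 = 19
  bit 2 = 1: r = r^2 * 11 mod 41 = 19^2 * 11 = 33*11 = 35
  bit 3 = 1: r = r^2 * 11 mod 41 = 35^2 * 11 = 36*11 = 27
  -> B = 27
s = B^a = 27^14 mod 41  (bits of 14 = 1110)
  bit 0 = 1: r = r^2 * 27 mod 41 = 1^2 * 27 = 1*27 = 27
  bit 1 = 1: r = r^2 * 27 mod 41 = 27^2 * 27 = 32*27 = 3
  bit 2 = 1: r = r^2 * 27 mod 41 = 3^2 * 27 = 9*27 = 38
  bit 3 = 0: r = r^2 mod 41 = 38^2 = 9
  -> s = B^a = 9

Answer: 36 27 9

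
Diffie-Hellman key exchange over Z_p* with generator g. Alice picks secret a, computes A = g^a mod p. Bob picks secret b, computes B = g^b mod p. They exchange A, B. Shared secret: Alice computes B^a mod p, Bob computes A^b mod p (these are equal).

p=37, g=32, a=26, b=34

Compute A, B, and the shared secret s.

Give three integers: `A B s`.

Answer: 21 3 12

Derivation:
A = 32^26 mod 37  (bits of 26 = 11010)
  bit 0 = 1: r = r^2 * 32 mod 37 = 1^2 * 32 = 1*32 = 32
  bit 1 = 1: r = r^2 * 32 mod 37 = 32^2 * 32 = 25*32 = 23
  bit 2 = 0: r = r^2 mod 37 = 23^2 = 11
  bit 3 = 1: r = r^2 * 32 mod 37 = 11^2 * 32 = 10*32 = 24
  bit 4 = 0: r = r^2 mod 37 = 24^2 = 21
  -> A = 21
B = 32^34 mod 37  (bits of 34 = 100010)
  bit 0 = 1: r = r^2 * 32 mod 37 = 1^2 * 32 = 1*32 = 32
  bit 1 = 0: r = r^2 mod 37 = 32^2 = 25
  bit 2 = 0: r = r^2 mod 37 = 25^2 = 33
  bit 3 = 0: r = r^2 mod 37 = 33^2 = 16
  bit 4 = 1: r = r^2 * 32 mod 37 = 16^2 * 32 = 34*32 = 15
  bit 5 = 0: r = r^2 mod 37 = 15^2 = 3
  -> B = 3
s = B^a = 3^26 mod 37  (bits of 26 = 11010)
  bit 0 = 1: r = r^2 * 3 mod 37 = 1^2 * 3 = 1*3 = 3
  bit 1 = 1: r = r^2 * 3 mod 37 = 3^2 * 3 = 9*3 = 27
  bit 2 = 0: r = r^2 mod 37 = 27^2 = 26
  bit 3 = 1: r = r^2 * 3 mod 37 = 26^2 * 3 = 10*3 = 30
  bit 4 = 0: r = r^2 mod 37 = 30^2 = 12
  -> s = B^a = 12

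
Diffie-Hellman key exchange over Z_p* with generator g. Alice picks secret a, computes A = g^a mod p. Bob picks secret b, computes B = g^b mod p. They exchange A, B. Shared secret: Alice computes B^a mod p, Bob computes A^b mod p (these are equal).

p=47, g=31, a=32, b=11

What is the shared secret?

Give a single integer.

Answer: 32

Derivation:
A = 31^32 mod 47  (bits of 32 = 100000)
  bit 0 = 1: r = r^2 * 31 mod 47 = 1^2 * 31 = 1*31 = 31
  bit 1 = 0: r = r^2 mod 47 = 31^2 = 21
  bit 2 = 0: r = r^2 mod 47 = 21^2 = 18
  bit 3 = 0: r = r^2 mod 47 = 18^2 = 42
  bit 4 = 0: r = r^2 mod 47 = 42^2 = 25
  bit 5 = 0: r = r^2 mod 47 = 25^2 = 14
  -> A = 14
B = 31^11 mod 47  (bits of 11 = 1011)
  bit 0 = 1: r = r^2 * 31 mod 47 = 1^2 * 31 = 1*31 = 31
  bit 1 = 0: r = r^2 mod 47 = 31^2 = 21
  bit 2 = 1: r = r^2 * 31 mod 47 = 21^2 * 31 = 18*31 = 41
  bit 3 = 1: r = r^2 * 31 mod 47 = 41^2 * 31 = 36*31 = 35
  -> B = 35
s = B^a = 35^32 mod 47  (bits of 32 = 100000)
  bit 0 = 1: r = r^2 * 35 mod 47 = 1^2 * 35 = 1*35 = 35
  bit 1 = 0: r = r^2 mod 47 = 35^2 = 3
  bit 2 = 0: r = r^2 mod 47 = 3^2 = 9
  bit 3 = 0: r = r^2 mod 47 = 9^2 = 34
  bit 4 = 0: r = r^2 mod 47 = 34^2 = 28
  bit 5 = 0: r = r^2 mod 47 = 28^2 = 32
  -> s = B^a = 32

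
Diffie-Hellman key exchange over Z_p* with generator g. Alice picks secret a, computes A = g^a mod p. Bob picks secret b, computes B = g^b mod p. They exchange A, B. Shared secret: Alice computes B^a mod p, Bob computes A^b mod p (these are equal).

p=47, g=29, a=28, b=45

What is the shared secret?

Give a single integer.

A = 29^28 mod 47  (bits of 28 = 11100)
  bit 0 = 1: r = r^2 * 29 mod 47 = 1^2 * 29 = 1*29 = 29
  bit 1 = 1: r = r^2 * 29 mod 47 = 29^2 * 29 = 42*29 = 43
  bit 2 = 1: r = r^2 * 29 mod 47 = 43^2 * 29 = 16*29 = 41
  bit 3 = 0: r = r^2 mod 47 = 41^2 = 36
  bit 4 = 0: r = r^2 mod 47 = 36^2 = 27
  -> A = 27
B = 29^45 mod 47  (bits of 45 = 101101)
  bit 0 = 1: r = r^2 * 29 mod 47 = 1^2 * 29 = 1*29 = 29
  bit 1 = 0: r = r^2 mod 47 = 29^2 = 42
  bit 2 = 1: r = r^2 * 29 mod 47 = 42^2 * 29 = 25*29 = 20
  bit 3 = 1: r = r^2 * 29 mod 47 = 20^2 * 29 = 24*29 = 38
  bit 4 = 0: r = r^2 mod 47 = 38^2 = 34
  bit 5 = 1: r = r^2 * 29 mod 47 = 34^2 * 29 = 28*29 = 13
  -> B = 13
s = B^a = 13^28 mod 47  (bits of 28 = 11100)
  bit 0 = 1: r = r^2 * 13 mod 47 = 1^2 * 13 = 1*13 = 13
  bit 1 = 1: r = r^2 * 13 mod 47 = 13^2 * 13 = 28*13 = 35
  bit 2 = 1: r = r^2 * 13 mod 47 = 35^2 * 13 = 3*13 = 39
  bit 3 = 0: r = r^2 mod 47 = 39^2 = 17
  bit 4 = 0: r = r^2 mod 47 = 17^2 = 7
  -> s = B^a = 7

Answer: 7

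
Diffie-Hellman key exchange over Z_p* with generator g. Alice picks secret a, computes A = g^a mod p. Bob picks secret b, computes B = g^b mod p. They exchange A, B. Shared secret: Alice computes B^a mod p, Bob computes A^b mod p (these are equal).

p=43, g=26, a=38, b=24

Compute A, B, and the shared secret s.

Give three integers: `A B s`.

A = 26^38 mod 43  (bits of 38 = 100110)
  bit 0 = 1: r = r^2 * 26 mod 43 = 1^2 * 26 = 1*26 = 26
  bit 1 = 0: r = r^2 mod 43 = 26^2 = 31
  bit 2 = 0: r = r^2 mod 43 = 31^2 = 15
  bit 3 = 1: r = r^2 * 26 mod 43 = 15^2 * 26 = 10*26 = 2
  bit 4 = 1: r = r^2 * 26 mod 43 = 2^2 * 26 = 4*26 = 18
  bit 5 = 0: r = r^2 mod 43 = 18^2 = 23
  -> A = 23
B = 26^24 mod 43  (bits of 24 = 11000)
  bit 0 = 1: r = r^2 * 26 mod 43 = 1^2 * 26 = 1*26 = 26
  bit 1 = 1: r = r^2 * 26 mod 43 = 26^2 * 26 = 31*26 = 32
  bit 2 = 0: r = r^2 mod 43 = 32^2 = 35
  bit 3 = 0: r = r^2 mod 43 = 35^2 = 21
  bit 4 = 0: r = r^2 mod 43 = 21^2 = 11
  -> B = 11
s = B^a = 11^38 mod 43  (bits of 38 = 100110)
  bit 0 = 1: r = r^2 * 11 mod 43 = 1^2 * 11 = 1*11 = 11
  bit 1 = 0: r = r^2 mod 43 = 11^2 = 35
  bit 2 = 0: r = r^2 mod 43 = 35^2 = 21
  bit 3 = 1: r = r^2 * 11 mod 43 = 21^2 * 11 = 11*11 = 35
  bit 4 = 1: r = r^2 * 11 mod 43 = 35^2 * 11 = 21*11 = 16
  bit 5 = 0: r = r^2 mod 43 = 16^2 = 41
  -> s = B^a = 41

Answer: 23 11 41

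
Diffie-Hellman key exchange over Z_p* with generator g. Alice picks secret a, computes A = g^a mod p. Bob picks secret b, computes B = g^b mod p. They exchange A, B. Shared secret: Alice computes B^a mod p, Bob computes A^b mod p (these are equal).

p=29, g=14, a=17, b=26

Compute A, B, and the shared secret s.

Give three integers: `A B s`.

A = 14^17 mod 29  (bits of 17 = 10001)
  bit 0 = 1: r = r^2 * 14 mod 29 = 1^2 * 14 = 1*14 = 14
  bit 1 = 0: r = r^2 mod 29 = 14^2 = 22
  bit 2 = 0: r = r^2 mod 29 = 22^2 = 20
  bit 3 = 0: r = r^2 mod 29 = 20^2 = 23
  bit 4 = 1: r = r^2 * 14 mod 29 = 23^2 * 14 = 7*14 = 11
  -> A = 11
B = 14^26 mod 29  (bits of 26 = 11010)
  bit 0 = 1: r = r^2 * 14 mod 29 = 1^2 * 14 = 1*14 = 14
  bit 1 = 1: r = r^2 * 14 mod 29 = 14^2 * 14 = 22*14 = 18
  bit 2 = 0: r = r^2 mod 29 = 18^2 = 5
  bit 3 = 1: r = r^2 * 14 mod 29 = 5^2 * 14 = 25*14 = 2
  bit 4 = 0: r = r^2 mod 29 = 2^2 = 4
  -> B = 4
s = B^a = 4^17 mod 29  (bits of 17 = 10001)
  bit 0 = 1: r = r^2 * 4 mod 29 = 1^2 * 4 = 1*4 = 4
  bit 1 = 0: r = r^2 mod 29 = 4^2 = 16
  bit 2 = 0: r = r^2 mod 29 = 16^2 = 24
  bit 3 = 0: r = r^2 mod 29 = 24^2 = 25
  bit 4 = 1: r = r^2 * 4 mod 29 = 25^2 * 4 = 16*4 = 6
  -> s = B^a = 6

Answer: 11 4 6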